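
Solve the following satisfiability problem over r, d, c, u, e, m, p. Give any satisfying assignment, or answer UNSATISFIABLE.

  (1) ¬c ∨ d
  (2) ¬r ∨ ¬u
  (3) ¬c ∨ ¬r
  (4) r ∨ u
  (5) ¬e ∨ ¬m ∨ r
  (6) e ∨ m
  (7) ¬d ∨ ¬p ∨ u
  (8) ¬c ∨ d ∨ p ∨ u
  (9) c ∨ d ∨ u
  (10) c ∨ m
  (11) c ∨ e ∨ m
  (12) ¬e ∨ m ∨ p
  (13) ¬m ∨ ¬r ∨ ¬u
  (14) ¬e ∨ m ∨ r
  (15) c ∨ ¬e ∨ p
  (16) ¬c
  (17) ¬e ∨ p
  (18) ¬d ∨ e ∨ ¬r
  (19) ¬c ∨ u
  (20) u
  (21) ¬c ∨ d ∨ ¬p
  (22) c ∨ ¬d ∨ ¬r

r = False; d = False; c = False; u = True; e = False; m = True; p = True

Unit clause (¬c) forces c = False.
Unit clause (u) forces u = True.
In (¬r ∨ ¬u) only ¬r is left, so r = False.
In (c ∨ m) only m is left, so m = True.
In (¬e ∨ ¬m ∨ r) only ¬e is left, so e = False.
Set d = False.
Set p = True.
All clauses satisfied.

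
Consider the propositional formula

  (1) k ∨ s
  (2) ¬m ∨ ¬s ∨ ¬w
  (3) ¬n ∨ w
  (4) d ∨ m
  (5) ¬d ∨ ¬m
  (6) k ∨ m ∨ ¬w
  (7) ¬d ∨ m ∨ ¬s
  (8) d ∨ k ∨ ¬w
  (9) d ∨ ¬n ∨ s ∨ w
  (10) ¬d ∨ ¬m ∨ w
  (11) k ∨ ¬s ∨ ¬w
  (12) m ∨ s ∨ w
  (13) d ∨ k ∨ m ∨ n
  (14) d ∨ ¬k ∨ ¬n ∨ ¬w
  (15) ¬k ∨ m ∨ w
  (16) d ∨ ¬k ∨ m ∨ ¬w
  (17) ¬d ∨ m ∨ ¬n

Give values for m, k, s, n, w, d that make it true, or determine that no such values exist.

Set m = True.
  then (¬d ∨ ¬m) forces d = False.
Set k = True.
Set s = False.
Try n = True:
  (¬n ∨ w) forces w = True.
  clause (d ∨ ¬k ∨ ¬n ∨ ¬w) is falsified — backtrack.
So n = False.
Set w = False.
All clauses satisfied.

m = True, k = True, s = False, n = False, w = False, d = False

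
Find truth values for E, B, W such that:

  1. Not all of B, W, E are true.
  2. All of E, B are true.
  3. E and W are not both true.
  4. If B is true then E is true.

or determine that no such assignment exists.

E = True, B = True, W = False

  (1) {B, W, E}: 2/3 true — not all ✓
  (2) {E, B}: all 2 true ✓
  (3) E=T, W=F — not both ✓
  (4) B=T ⇒ E: T ✓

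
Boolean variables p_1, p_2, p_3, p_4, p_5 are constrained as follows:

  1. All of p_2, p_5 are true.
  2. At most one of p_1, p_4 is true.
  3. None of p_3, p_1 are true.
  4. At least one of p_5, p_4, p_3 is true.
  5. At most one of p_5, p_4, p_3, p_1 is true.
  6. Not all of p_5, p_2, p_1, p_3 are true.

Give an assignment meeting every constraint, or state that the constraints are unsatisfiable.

p_1=F; p_2=T; p_3=F; p_4=F; p_5=T

  (1) {p_2, p_5}: all 2 true ✓
  (2) {p_1, p_4}: 0 true — at most one ✓
  (3) {p_3, p_1}: 0 true — none ✓
  (4) {p_5, p_4, p_3}: 1 true — at least one ✓
  (5) {p_5, p_4, p_3, p_1}: 1 true — at most one ✓
  (6) {p_5, p_2, p_1, p_3}: 2/4 true — not all ✓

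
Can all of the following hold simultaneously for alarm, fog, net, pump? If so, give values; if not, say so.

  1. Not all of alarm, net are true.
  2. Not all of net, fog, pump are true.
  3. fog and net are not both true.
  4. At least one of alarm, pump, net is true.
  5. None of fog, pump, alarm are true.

alarm=F, fog=F, net=T, pump=F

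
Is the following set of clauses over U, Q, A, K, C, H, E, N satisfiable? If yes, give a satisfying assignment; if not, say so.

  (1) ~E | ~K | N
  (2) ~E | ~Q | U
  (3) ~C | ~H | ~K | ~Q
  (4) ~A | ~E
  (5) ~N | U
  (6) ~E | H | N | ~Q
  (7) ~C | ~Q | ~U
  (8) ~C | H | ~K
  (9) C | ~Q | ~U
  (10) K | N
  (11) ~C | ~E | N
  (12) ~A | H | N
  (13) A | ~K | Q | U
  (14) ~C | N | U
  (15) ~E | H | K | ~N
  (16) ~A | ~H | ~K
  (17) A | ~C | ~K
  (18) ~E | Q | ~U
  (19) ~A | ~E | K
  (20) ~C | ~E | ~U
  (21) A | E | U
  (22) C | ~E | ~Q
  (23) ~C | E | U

U = True, Q = False, A = False, K = False, C = True, H = False, E = False, N = True

Set U = True.
Set Q = False.
  then (~E | Q | ~U) forces E = False.
Set A = False.
Set K = False.
  then (K | N) forces N = True.
Set C = True.
Set H = False.
All clauses satisfied.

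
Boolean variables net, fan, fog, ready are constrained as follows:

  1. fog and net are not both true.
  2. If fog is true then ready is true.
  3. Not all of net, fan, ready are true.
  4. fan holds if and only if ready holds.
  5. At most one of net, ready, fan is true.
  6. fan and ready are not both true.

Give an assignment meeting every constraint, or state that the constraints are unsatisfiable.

net=F; fan=F; fog=F; ready=F

  (1) fog=F, net=F — not both ✓
  (2) fog=F ⇒ ready: vacuous ✓
  (3) {net, fan, ready}: 0/3 true — not all ✓
  (4) fan=F, ready=F — same ✓
  (5) {net, ready, fan}: 0 true — at most one ✓
  (6) fan=F, ready=F — not both ✓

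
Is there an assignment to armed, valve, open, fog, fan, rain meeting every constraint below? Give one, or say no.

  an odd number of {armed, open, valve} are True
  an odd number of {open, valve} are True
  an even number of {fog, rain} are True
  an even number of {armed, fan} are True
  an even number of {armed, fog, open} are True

armed = False, valve = True, open = False, fog = False, fan = False, rain = False

{armed, open, valve}: 1 true → odd ✓
{open, valve}: 1 true → odd ✓
{fog, rain}: 0 true → even ✓
{armed, fan}: 0 true → even ✓
{armed, fog, open}: 0 true → even ✓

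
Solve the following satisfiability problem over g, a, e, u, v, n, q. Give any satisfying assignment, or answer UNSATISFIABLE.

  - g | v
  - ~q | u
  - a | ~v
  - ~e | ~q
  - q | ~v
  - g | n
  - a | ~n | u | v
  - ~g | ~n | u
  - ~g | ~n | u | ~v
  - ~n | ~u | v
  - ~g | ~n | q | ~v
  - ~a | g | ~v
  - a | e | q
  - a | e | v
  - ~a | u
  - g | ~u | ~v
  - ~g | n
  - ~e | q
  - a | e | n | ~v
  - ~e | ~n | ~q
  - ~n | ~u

UNSATISFIABLE

Case g = True:
  (~g | n) forces n = True.
  (~g | ~n | u) forces u = True.
  Clause (~n | ~u) is falsified — contradiction.
Case g = False:
  (g | v) forces v = True.
  (a | ~v) forces a = True.
  Clause (~a | g | ~v) is falsified — contradiction.
Both cases fail, so the formula is unsatisfiable.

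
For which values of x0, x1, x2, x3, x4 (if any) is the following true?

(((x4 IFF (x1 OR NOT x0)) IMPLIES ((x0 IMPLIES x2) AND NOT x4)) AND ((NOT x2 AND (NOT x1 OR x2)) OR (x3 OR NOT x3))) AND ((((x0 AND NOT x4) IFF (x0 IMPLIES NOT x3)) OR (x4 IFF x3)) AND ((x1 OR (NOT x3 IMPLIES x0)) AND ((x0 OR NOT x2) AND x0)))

x0 = True, x1 = False, x2 = True, x3 = True, x4 = True

  ((x4 IFF (x1 OR NOT x0)) IMPLIES ((x0 IMPLIES x2) AND NOT x4)) AND ((NOT x2 AND (NOT x1 OR x2)) OR (x3 OR NOT x3)) = True
    (x4 IFF (x1 OR NOT x0)) IMPLIES ((x0 IMPLIES x2) AND NOT x4) = True
      x4 IFF (x1 OR NOT x0) = False
        x1 OR NOT x0 = False
          NOT x0 = False
      (x0 IMPLIES x2) AND NOT x4 = False
        x0 IMPLIES x2 = True
        NOT x4 = False
    (NOT x2 AND (NOT x1 OR x2)) OR (x3 OR NOT x3) = True
      NOT x2 AND (NOT x1 OR x2) = False
        NOT x2 = False
        NOT x1 OR x2 = True
          NOT x1 = True
      x3 OR NOT x3 = True
        NOT x3 = False
  (((x0 AND NOT x4) IFF (x0 IMPLIES NOT x3)) OR (x4 IFF x3)) AND ((x1 OR (NOT x3 IMPLIES x0)) AND ((x0 OR NOT x2) AND x0)) = True
    ((x0 AND NOT x4) IFF (x0 IMPLIES NOT x3)) OR (x4 IFF x3) = True
      (x0 AND NOT x4) IFF (x0 IMPLIES NOT x3) = True
        x0 AND NOT x4 = False
          NOT x4 = False
        x0 IMPLIES NOT x3 = False
          NOT x3 = False
      x4 IFF x3 = True
    (x1 OR (NOT x3 IMPLIES x0)) AND ((x0 OR NOT x2) AND x0) = True
      x1 OR (NOT x3 IMPLIES x0) = True
        NOT x3 IMPLIES x0 = True
          NOT x3 = False
      (x0 OR NOT x2) AND x0 = True
        x0 OR NOT x2 = True
          NOT x2 = False
Both conjuncts True, so the formula holds.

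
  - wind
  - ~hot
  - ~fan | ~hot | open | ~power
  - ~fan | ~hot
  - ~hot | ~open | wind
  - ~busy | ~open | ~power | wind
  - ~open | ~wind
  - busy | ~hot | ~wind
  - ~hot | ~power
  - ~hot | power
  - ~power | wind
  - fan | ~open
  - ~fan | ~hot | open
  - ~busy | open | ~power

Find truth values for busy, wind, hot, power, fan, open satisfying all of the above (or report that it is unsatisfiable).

Unit clause (wind) forces wind = True.
Unit clause (~hot) forces hot = False.
In (~open | ~wind) only ~open is left, so open = False.
Set busy = False.
Set power = True.
Set fan = True.
All clauses satisfied.

busy = False; wind = True; hot = False; power = True; fan = True; open = False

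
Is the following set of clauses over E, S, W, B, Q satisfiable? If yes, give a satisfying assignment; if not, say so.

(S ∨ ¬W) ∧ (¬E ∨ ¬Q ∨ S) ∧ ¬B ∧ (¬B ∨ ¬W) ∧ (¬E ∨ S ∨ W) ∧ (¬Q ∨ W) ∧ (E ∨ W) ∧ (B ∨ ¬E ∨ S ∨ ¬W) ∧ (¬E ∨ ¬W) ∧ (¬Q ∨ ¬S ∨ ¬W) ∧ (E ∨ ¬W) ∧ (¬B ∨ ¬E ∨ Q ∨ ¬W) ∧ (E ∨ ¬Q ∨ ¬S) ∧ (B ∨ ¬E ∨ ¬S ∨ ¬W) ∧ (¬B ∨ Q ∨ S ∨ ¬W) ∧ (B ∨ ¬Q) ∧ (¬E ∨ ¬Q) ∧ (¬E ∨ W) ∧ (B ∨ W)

UNSATISFIABLE

Case E = True:
  (¬B) forces B = False.
  (¬E ∨ ¬W) forces W = False.
  Clause (¬E ∨ W) is falsified — contradiction.
Case E = False:
  (¬B) forces B = False.
  (E ∨ W) forces W = True.
  Clause (E ∨ ¬W) is falsified — contradiction.
Both cases fail, so the formula is unsatisfiable.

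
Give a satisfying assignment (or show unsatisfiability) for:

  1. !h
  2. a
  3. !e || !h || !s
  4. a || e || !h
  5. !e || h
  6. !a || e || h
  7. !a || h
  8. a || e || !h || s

The formula is unsatisfiable.

Case a = True:
  (!h) forces h = False.
  Clause (!a || h) is falsified — contradiction.
Case a = False:
  Clause (a) is falsified — contradiction.
Both cases fail, so the formula is unsatisfiable.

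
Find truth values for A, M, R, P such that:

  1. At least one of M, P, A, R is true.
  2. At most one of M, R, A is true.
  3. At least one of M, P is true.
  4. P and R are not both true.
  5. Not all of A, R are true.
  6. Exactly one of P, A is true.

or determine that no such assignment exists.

A=F, M=F, R=F, P=T

  (1) {M, P, A, R}: 1 true — at least one ✓
  (2) {M, R, A}: 0 true — at most one ✓
  (3) {M, P}: 1 true — at least one ✓
  (4) P=T, R=F — not both ✓
  (5) {A, R}: 0/2 true — not all ✓
  (6) {P, A}: 1 true — exactly one ✓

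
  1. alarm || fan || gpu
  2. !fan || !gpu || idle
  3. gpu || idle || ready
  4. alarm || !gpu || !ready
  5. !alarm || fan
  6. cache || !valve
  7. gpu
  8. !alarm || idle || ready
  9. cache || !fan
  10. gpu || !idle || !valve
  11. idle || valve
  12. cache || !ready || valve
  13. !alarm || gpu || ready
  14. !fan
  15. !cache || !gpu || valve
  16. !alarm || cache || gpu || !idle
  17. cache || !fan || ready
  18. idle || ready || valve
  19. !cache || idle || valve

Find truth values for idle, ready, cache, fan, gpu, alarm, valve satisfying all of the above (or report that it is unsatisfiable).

idle = True, ready = False, cache = False, fan = False, gpu = True, alarm = False, valve = False

Unit clause (gpu) forces gpu = True.
Unit clause (!fan) forces fan = False.
In (!alarm || fan) only !alarm is left, so alarm = False.
In (alarm || !gpu || !ready) only !ready is left, so ready = False.
Set idle = True.
Set cache = False.
  then (cache || !valve) forces valve = False.
All clauses satisfied.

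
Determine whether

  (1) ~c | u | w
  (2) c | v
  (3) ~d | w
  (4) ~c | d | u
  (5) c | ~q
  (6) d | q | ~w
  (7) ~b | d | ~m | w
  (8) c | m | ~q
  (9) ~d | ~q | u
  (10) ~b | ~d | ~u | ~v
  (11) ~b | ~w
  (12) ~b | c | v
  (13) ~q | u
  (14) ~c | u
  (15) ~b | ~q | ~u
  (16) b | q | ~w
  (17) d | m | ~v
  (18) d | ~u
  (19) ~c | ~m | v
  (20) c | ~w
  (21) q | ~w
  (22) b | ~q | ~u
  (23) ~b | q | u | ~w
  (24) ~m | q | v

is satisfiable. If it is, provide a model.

c = False, u = False, q = False, m = True, b = False, w = False, d = False, v = True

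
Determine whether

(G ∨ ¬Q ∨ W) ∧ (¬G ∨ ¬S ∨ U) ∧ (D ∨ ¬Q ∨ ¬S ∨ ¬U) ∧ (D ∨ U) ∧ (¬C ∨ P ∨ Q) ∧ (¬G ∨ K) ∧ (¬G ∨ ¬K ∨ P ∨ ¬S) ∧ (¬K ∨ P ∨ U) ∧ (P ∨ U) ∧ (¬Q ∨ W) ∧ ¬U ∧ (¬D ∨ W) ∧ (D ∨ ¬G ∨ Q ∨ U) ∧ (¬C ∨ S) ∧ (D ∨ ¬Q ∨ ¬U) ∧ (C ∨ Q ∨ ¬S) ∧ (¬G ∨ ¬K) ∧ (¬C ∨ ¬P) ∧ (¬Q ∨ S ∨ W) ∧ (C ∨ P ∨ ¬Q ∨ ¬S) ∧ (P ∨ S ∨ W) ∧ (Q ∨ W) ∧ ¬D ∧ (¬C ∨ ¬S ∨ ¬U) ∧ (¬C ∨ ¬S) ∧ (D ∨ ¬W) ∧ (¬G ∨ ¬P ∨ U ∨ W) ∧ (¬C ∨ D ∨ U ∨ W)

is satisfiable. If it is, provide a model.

The formula is unsatisfiable.

Case D = True:
  Clause (¬D) is falsified — contradiction.
Case D = False:
  (D ∨ U) forces U = True.
  Clause (¬U) is falsified — contradiction.
Both cases fail, so the formula is unsatisfiable.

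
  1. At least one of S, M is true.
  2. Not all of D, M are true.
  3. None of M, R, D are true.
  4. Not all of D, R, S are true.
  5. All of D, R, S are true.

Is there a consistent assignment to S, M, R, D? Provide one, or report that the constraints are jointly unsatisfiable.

Case R = True:
  Constraint (3) is violated (R=T) — contradiction.
Case R = False:
  Constraint (5) is violated (R=F) — contradiction.
Both cases fail — unsatisfiable.

Unsatisfiable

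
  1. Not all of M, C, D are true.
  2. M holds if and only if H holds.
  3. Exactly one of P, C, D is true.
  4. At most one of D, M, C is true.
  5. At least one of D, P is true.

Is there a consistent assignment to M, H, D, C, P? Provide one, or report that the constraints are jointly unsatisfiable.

M=F; H=F; D=F; C=F; P=T

  (1) {M, C, D}: 0/3 true — not all ✓
  (2) M=F, H=F — same ✓
  (3) {P, C, D}: 1 true — exactly one ✓
  (4) {D, M, C}: 0 true — at most one ✓
  (5) {D, P}: 1 true — at least one ✓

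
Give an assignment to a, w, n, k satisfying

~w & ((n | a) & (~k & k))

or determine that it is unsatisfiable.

Case k = True: the conjunct ~k is False.
Case k = False: the conjunct k is False.
Both cases fail — unsatisfiable.

UNSATISFIABLE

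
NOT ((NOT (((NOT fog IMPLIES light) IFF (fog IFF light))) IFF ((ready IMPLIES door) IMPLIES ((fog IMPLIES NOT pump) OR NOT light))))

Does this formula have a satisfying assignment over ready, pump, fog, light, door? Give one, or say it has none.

ready=F, pump=F, fog=T, light=T, door=T

  NOT ((NOT (((NOT fog IMPLIES light) IFF (fog IFF light))) IFF ((ready IMPLIES door) IMPLIES ((fog IMPLIES NOT pump) OR NOT light)))) = True
    NOT (((NOT fog IMPLIES light) IFF (fog IFF light))) IFF ((ready IMPLIES door) IMPLIES ((fog IMPLIES NOT pump) OR NOT light)) = False
      NOT (((NOT fog IMPLIES light) IFF (fog IFF light))) = False
        (NOT fog IMPLIES light) IFF (fog IFF light) = True
          NOT fog IMPLIES light = True
            NOT fog = False
          fog IFF light = True
      (ready IMPLIES door) IMPLIES ((fog IMPLIES NOT pump) OR NOT light) = True
        ready IMPLIES door = True
        (fog IMPLIES NOT pump) OR NOT light = True
          fog IMPLIES NOT pump = True
            NOT pump = True
          NOT light = False
The formula evaluates to True.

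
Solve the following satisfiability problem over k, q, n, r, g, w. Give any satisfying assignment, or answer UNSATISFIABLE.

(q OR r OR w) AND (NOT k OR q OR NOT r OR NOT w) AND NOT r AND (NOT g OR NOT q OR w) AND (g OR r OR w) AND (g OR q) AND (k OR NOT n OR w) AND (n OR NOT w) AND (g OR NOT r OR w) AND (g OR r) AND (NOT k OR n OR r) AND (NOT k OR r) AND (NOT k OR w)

k=F, q=F, n=T, r=F, g=T, w=T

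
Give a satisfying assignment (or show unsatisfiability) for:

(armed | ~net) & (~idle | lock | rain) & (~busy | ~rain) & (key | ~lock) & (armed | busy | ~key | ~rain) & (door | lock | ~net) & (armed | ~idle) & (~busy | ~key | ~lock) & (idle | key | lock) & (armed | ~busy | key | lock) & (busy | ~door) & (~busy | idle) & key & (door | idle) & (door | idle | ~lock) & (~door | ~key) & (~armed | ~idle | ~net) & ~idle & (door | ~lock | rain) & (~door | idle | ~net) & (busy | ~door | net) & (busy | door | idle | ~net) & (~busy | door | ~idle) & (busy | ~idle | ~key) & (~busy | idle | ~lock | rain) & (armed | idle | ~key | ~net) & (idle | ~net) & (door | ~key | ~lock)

Unsatisfiable — no assignment works.

Case idle = True:
  Clause (~idle) is falsified — contradiction.
Case idle = False:
  (~busy | idle) forces busy = False.
  (busy | ~door) forces door = False.
  Clause (door | idle) is falsified — contradiction.
Both cases fail, so the formula is unsatisfiable.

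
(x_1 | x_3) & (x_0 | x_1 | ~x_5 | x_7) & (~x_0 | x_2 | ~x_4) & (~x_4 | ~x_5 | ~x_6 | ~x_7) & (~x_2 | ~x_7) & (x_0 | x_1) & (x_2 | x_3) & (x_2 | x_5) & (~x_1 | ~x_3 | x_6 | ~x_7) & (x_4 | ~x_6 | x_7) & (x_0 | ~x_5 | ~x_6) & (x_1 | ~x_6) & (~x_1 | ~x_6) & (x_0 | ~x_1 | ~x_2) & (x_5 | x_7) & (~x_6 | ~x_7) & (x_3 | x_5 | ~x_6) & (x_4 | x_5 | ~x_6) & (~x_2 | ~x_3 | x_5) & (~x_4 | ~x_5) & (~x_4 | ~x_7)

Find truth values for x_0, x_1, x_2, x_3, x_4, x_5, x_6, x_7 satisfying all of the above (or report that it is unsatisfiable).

x_0: True; x_1: True; x_2: False; x_3: True; x_4: False; x_5: True; x_6: False; x_7: False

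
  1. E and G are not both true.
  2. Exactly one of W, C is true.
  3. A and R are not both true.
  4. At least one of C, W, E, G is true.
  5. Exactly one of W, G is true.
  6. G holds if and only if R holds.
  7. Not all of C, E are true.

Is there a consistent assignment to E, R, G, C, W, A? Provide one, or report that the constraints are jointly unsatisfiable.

E=F, R=T, G=T, C=T, W=F, A=F

  (1) E=F, G=T — not both ✓
  (2) {W, C}: 1 true — exactly one ✓
  (3) A=F, R=T — not both ✓
  (4) {C, W, E, G}: 2 true — at least one ✓
  (5) {W, G}: 1 true — exactly one ✓
  (6) G=T, R=T — same ✓
  (7) {C, E}: 1/2 true — not all ✓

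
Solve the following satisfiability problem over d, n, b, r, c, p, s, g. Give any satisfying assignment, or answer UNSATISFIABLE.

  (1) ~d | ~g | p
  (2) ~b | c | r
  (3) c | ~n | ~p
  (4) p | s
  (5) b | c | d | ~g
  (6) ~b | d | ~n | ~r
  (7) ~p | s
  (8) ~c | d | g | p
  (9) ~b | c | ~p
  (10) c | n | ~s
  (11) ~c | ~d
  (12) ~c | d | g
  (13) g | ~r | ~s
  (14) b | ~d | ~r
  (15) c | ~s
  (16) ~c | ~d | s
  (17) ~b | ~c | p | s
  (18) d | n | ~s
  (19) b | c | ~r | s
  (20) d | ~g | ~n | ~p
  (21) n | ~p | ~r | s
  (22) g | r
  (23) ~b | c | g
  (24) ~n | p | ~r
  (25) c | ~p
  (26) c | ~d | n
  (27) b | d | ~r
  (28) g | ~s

Try d = True:
  (~c | ~d) forces c = False.
  (c | ~s) forces s = False.
  (p | s) forces p = True.
  clause (~p | s) is falsified — backtrack.
So d = False.
Try n = False:
  (d | n | ~s) forces s = False.
  (p | s) forces p = True.
  clause (~p | s) is falsified — backtrack.
So n = True.
Set b = True.
  then (~b | d | ~n | ~r) forces r = False.
  then (g | r) forces g = True.
  then (~b | c | r) forces c = True.
  then (d | ~g | ~n | ~p) forces p = False.
  then (p | s) forces s = True.
All clauses satisfied.

d = False; n = True; b = True; r = False; c = True; p = False; s = True; g = True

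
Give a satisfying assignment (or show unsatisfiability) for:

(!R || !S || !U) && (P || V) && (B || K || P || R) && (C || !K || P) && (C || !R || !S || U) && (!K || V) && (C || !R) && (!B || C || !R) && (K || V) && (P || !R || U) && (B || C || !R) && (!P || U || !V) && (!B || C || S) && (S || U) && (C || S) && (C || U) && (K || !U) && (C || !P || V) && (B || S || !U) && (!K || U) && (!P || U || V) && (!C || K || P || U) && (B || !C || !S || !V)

P = True, R = True, B = True, C = True, V = True, K = True, U = True, S = False

Set P = True.
Set R = True.
  then (C || !R) forces C = True.
Set B = True.
Set V = True.
  then (!P || U || !V) forces U = True.
  then (K || !U) forces K = True.
  then (!R || !S || !U) forces S = False.
All clauses satisfied.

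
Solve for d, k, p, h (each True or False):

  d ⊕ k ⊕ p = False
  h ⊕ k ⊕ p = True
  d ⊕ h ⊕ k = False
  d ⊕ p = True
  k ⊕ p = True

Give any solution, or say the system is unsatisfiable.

d: True, k: True, p: False, h: False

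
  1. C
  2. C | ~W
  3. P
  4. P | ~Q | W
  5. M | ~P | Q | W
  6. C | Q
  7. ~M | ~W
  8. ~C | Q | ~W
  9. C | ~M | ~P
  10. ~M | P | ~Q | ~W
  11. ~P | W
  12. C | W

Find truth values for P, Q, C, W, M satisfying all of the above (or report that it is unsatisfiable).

P=T; Q=T; C=T; W=T; M=F

Unit clause (C) forces C = True.
Unit clause (P) forces P = True.
In (~P | W) only W is left, so W = True.
In (~M | ~W) only ~M is left, so M = False.
In (~C | Q | ~W) only Q is left, so Q = True.
All clauses satisfied.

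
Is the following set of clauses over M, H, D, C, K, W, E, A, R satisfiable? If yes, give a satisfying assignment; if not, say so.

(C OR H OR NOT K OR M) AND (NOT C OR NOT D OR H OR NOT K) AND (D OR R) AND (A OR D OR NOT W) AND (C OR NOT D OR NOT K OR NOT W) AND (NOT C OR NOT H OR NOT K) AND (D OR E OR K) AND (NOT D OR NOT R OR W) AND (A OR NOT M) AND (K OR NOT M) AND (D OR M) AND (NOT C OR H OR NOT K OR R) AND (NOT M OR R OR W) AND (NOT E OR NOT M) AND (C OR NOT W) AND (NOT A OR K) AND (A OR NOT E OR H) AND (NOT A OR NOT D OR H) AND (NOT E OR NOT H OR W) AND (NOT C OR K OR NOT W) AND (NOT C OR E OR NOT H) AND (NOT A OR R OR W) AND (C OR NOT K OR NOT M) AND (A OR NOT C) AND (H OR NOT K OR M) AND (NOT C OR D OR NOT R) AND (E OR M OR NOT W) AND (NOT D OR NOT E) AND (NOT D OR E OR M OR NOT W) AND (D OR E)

Set M = False.
  then (D OR M) forces D = True.
  then (NOT D OR NOT E) forces E = False.
  then (NOT D OR E OR M OR NOT W) forces W = False.
  then (NOT D OR NOT R OR W) forces R = False.
  then (NOT A OR R OR W) forces A = False.
  then (A OR NOT C) forces C = False.
Set H = True.
Set K = False.
All clauses satisfied.

M=F, H=T, D=T, C=F, K=F, W=F, E=F, A=F, R=F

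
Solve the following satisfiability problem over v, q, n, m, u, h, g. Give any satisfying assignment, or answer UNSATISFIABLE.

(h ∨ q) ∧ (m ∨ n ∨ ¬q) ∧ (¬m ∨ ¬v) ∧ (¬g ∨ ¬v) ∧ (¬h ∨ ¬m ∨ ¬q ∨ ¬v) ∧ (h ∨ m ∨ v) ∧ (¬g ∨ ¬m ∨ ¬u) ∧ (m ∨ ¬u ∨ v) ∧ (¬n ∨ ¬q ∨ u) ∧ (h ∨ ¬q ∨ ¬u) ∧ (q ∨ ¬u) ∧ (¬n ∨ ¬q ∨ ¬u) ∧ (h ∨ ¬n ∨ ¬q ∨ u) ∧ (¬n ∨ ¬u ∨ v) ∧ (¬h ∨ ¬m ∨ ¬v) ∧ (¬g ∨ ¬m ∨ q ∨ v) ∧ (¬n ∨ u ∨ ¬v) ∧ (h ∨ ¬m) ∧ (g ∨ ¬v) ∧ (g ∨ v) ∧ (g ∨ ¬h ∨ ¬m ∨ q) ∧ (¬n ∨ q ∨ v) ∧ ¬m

v = False; q = False; n = False; m = False; u = False; h = True; g = True

Unit clause (¬m) forces m = False.
Try v = True:
  (¬g ∨ ¬v) forces g = False.
  clause (g ∨ ¬v) is falsified — backtrack.
So v = False.
  then (h ∨ m ∨ v) forces h = True.
  then (m ∨ ¬u ∨ v) forces u = False.
  then (g ∨ v) forces g = True.
Set q = False.
  then (¬n ∨ q ∨ v) forces n = False.
All clauses satisfied.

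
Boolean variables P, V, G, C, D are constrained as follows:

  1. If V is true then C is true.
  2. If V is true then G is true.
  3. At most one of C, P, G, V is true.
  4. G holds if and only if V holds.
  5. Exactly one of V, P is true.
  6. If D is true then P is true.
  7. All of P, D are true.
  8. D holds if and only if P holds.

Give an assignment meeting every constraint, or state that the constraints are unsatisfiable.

P: True, V: False, G: False, C: False, D: True

  (1) V=F ⇒ C: vacuous ✓
  (2) V=F ⇒ G: vacuous ✓
  (3) {C, P, G, V}: 1 true — at most one ✓
  (4) G=F, V=F — same ✓
  (5) {V, P}: 1 true — exactly one ✓
  (6) D=T ⇒ P: T ✓
  (7) {P, D}: all 2 true ✓
  (8) D=T, P=T — same ✓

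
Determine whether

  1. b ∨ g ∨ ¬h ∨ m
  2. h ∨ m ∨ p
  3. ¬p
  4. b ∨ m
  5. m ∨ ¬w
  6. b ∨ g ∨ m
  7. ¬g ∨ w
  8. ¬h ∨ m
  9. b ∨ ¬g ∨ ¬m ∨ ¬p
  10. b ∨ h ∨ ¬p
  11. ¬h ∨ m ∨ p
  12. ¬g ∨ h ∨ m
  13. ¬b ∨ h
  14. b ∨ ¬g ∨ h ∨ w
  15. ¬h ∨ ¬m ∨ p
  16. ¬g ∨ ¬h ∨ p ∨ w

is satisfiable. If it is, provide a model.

m=T; g=F; p=F; w=T; h=F; b=F

Unit clause (¬p) forces p = False.
Try m = False:
  (h ∨ m ∨ p) forces h = True.
  clause (¬h ∨ m) is falsified — backtrack.
So m = True.
  then (¬h ∨ ¬m ∨ p) forces h = False.
  then (¬b ∨ h) forces b = False.
Set g = False.
Set w = True.
All clauses satisfied.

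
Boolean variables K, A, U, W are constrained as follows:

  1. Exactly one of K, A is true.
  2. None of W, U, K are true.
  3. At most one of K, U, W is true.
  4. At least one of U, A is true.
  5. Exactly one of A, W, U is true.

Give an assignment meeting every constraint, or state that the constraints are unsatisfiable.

K = False, A = True, U = False, W = False

  (1) {K, A}: 1 true — exactly one ✓
  (2) {W, U, K}: 0 true — none ✓
  (3) {K, U, W}: 0 true — at most one ✓
  (4) {U, A}: 1 true — at least one ✓
  (5) {A, W, U}: 1 true — exactly one ✓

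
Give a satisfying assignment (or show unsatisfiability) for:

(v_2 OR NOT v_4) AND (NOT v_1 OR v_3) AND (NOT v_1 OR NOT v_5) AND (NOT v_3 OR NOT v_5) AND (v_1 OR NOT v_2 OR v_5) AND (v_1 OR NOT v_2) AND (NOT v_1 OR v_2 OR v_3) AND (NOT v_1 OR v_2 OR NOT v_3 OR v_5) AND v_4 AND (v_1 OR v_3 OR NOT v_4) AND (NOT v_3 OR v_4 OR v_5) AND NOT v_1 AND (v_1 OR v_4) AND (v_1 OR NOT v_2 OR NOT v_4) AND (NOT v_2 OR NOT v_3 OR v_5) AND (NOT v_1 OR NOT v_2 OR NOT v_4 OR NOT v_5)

Case v_1 = True:
  Clause (NOT v_1) is falsified — contradiction.
Case v_1 = False:
  (v_1 OR NOT v_2) forces v_2 = False.
  (v_2 OR NOT v_4) forces v_4 = False.
  Clause (v_4) is falsified — contradiction.
Both cases fail, so the formula is unsatisfiable.

Unsatisfiable — no assignment works.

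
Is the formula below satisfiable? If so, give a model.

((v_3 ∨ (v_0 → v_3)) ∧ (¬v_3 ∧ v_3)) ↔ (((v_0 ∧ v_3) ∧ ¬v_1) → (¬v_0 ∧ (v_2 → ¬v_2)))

v_0 = True, v_1 = False, v_2 = True, v_3 = True

  ((v_3 ∨ (v_0 → v_3)) ∧ (¬v_3 ∧ v_3)) ↔ (((v_0 ∧ v_3) ∧ ¬v_1) → (¬v_0 ∧ (v_2 → ¬v_2))) = True
    (v_3 ∨ (v_0 → v_3)) ∧ (¬v_3 ∧ v_3) = False
      v_3 ∨ (v_0 → v_3) = True
        v_0 → v_3 = True
      ¬v_3 ∧ v_3 = False
        ¬v_3 = False
    ((v_0 ∧ v_3) ∧ ¬v_1) → (¬v_0 ∧ (v_2 → ¬v_2)) = False
      (v_0 ∧ v_3) ∧ ¬v_1 = True
        v_0 ∧ v_3 = True
        ¬v_1 = True
      ¬v_0 ∧ (v_2 → ¬v_2) = False
        ¬v_0 = False
        v_2 → ¬v_2 = False
          ¬v_2 = False
The formula evaluates to True.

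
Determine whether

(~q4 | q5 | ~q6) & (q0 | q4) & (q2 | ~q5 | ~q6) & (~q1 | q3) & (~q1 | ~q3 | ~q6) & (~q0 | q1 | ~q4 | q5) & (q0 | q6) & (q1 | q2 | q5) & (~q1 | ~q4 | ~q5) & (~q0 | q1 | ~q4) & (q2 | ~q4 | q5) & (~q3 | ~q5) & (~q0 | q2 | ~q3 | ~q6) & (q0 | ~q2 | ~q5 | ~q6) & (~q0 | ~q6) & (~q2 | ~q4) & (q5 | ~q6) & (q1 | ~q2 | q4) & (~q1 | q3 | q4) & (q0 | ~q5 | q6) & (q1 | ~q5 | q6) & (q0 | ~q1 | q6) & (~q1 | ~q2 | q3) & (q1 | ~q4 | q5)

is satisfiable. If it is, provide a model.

Try q0 = False:
  (q0 | q4) forces q4 = True.
  (q0 | q6) forces q6 = True.
  (~q4 | q5 | ~q6) forces q5 = True.
  (q2 | ~q5 | ~q6) forces q2 = True.
  clause (q0 | ~q2 | ~q5 | ~q6) is falsified — backtrack.
So q0 = True.
  then (~q0 | ~q6) forces q6 = False.
Try q1 = False:
  (~q0 | q1 | ~q4) forces q4 = False.
  (q1 | ~q2 | q4) forces q2 = False.
  (q1 | q2 | q5) forces q5 = True.
  clause (q1 | ~q5 | q6) is falsified — backtrack.
So q1 = True.
  then (~q1 | q3) forces q3 = True.
  then (~q3 | ~q5) forces q5 = False.
Set q2 = True.
  then (~q2 | ~q4) forces q4 = False.
All clauses satisfied.

q0 = True, q1 = True, q2 = True, q3 = True, q4 = False, q5 = False, q6 = False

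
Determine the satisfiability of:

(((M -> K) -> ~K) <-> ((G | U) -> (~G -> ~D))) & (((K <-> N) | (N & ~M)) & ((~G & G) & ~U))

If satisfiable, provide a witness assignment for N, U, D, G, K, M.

Unsatisfiable — no assignment works.

Case G = True: the conjunct ~G is False.
Case G = False: the conjunct G is False.
Both cases fail — unsatisfiable.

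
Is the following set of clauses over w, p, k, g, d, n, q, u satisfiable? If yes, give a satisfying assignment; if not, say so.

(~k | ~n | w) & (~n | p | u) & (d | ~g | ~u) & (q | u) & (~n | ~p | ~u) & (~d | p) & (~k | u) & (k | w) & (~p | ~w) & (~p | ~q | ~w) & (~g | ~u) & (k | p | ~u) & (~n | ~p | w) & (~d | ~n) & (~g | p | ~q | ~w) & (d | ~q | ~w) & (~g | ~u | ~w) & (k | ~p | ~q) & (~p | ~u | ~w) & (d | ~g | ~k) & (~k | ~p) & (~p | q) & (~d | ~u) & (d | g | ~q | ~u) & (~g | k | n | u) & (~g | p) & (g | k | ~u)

w = True; p = False; k = True; g = False; d = False; n = True; q = False; u = True

Set w = True.
  then (~p | ~w) forces p = False.
  then (~g | p) forces g = False.
  then (~d | p) forces d = False.
  then (d | ~q | ~w) forces q = False.
  then (q | u) forces u = True.
  then (k | p | ~u) forces k = True.
Set n = True.
All clauses satisfied.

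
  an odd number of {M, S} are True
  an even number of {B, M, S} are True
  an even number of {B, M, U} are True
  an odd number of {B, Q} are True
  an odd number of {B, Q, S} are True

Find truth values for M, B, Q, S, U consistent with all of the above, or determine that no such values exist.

M = True, B = True, Q = False, S = False, U = False

{M, S}: 1 true → odd ✓
{B, M, S}: 2 true → even ✓
{B, M, U}: 2 true → even ✓
{B, Q}: 1 true → odd ✓
{B, Q, S}: 1 true → odd ✓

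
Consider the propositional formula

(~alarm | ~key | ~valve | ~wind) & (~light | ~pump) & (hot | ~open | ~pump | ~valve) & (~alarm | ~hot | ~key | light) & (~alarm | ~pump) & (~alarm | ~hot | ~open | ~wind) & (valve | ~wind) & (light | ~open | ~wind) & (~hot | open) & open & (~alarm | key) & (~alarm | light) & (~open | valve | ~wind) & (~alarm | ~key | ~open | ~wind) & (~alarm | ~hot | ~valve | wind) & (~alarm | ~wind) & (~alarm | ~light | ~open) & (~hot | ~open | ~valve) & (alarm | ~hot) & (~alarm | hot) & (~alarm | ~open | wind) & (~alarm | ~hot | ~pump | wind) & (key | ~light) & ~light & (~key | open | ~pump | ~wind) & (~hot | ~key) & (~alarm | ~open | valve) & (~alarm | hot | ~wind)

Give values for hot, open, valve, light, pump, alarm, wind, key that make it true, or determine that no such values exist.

hot: False, open: True, valve: True, light: False, pump: False, alarm: False, wind: False, key: False

Unit clause (open) forces open = True.
Unit clause (~light) forces light = False.
In (light | ~open | ~wind) only ~wind is left, so wind = False.
In (~alarm | light) only ~alarm is left, so alarm = False.
In (alarm | ~hot) only ~hot is left, so hot = False.
Set valve = True.
  then (hot | ~open | ~pump | ~valve) forces pump = False.
Set key = False.
All clauses satisfied.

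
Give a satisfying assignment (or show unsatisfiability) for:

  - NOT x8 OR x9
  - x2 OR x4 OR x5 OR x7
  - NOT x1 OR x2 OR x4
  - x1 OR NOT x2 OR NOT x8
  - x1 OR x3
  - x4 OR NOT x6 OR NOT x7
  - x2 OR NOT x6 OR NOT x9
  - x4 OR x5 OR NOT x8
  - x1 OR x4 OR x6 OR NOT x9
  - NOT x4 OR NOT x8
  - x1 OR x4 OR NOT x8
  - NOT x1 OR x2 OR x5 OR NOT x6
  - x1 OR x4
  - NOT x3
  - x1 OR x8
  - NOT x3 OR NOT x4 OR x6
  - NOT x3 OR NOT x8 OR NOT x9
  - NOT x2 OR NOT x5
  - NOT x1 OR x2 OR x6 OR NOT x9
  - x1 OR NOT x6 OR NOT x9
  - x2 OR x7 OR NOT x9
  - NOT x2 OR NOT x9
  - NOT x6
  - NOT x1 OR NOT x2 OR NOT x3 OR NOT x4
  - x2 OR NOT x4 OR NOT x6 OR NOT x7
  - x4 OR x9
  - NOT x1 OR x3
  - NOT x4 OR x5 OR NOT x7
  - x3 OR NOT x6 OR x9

Unsatisfiable — no assignment works.

Case x3 = True:
  Clause (NOT x3) is falsified — contradiction.
Case x3 = False:
  (x1 OR x3) forces x1 = True.
  Clause (NOT x1 OR x3) is falsified — contradiction.
Both cases fail, so the formula is unsatisfiable.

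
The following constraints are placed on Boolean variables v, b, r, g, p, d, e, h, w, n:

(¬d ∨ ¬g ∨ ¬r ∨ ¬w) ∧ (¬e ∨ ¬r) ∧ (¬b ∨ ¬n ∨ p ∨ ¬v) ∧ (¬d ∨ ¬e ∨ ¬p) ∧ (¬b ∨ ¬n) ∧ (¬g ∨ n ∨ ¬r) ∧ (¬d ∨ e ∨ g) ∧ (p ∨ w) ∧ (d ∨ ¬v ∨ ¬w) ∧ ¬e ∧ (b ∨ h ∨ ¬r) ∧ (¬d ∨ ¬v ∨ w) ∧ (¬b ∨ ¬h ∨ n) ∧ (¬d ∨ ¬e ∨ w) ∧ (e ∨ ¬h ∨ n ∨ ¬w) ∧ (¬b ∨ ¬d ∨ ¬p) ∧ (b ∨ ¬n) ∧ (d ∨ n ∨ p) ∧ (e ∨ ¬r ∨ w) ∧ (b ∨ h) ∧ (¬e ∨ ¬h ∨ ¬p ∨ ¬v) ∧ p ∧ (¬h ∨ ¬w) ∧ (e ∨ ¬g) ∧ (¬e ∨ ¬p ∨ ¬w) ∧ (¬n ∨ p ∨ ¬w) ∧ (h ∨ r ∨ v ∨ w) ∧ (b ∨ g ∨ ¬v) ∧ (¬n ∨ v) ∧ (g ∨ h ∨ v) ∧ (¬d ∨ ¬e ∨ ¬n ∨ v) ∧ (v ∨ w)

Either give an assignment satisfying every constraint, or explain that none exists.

Unit clause (¬e) forces e = False.
Unit clause (p) forces p = True.
In (e ∨ ¬g) only ¬g is left, so g = False.
In (¬d ∨ e ∨ g) only ¬d is left, so d = False.
Set v = True.
  then (d ∨ ¬v ∨ ¬w) forces w = False.
  then (e ∨ ¬r ∨ w) forces r = False.
  then (b ∨ g ∨ ¬v) forces b = True.
  then (¬b ∨ ¬n) forces n = False.
  then (¬b ∨ ¬h ∨ n) forces h = False.
All clauses satisfied.

v = True, b = True, r = False, g = False, p = True, d = False, e = False, h = False, w = False, n = False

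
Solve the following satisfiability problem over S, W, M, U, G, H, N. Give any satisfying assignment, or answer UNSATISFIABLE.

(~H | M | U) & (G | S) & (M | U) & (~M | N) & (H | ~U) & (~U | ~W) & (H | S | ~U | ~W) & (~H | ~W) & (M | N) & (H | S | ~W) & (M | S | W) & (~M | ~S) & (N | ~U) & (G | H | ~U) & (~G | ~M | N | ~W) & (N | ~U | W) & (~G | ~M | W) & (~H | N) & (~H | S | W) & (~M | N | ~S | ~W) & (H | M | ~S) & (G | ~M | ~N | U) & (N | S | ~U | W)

Set S = True.
  then (~M | ~S) forces M = False.
  then (H | M | ~S) forces H = True.
  then (~H | M | U) forces U = True.
  then (~U | ~W) forces W = False.
  then (M | N) forces N = True.
Set G = False.
All clauses satisfied.

S = True, W = False, M = False, U = True, G = False, H = True, N = True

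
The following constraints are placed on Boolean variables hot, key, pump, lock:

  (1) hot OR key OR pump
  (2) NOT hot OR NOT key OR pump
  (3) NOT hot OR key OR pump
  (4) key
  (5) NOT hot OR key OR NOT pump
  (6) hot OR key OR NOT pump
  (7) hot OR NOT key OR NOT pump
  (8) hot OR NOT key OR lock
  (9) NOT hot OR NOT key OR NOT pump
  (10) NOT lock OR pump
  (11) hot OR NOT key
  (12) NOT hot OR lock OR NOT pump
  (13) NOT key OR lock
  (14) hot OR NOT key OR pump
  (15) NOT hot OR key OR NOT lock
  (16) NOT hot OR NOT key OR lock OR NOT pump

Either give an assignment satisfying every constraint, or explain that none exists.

Unsatisfiable — no assignment works.

Case key = True:
  (hot OR NOT key) forces hot = True.
  (NOT hot OR NOT key OR pump) forces pump = True.
  Clause (NOT hot OR NOT key OR NOT pump) is falsified — contradiction.
Case key = False:
  Clause (key) is falsified — contradiction.
Both cases fail, so the formula is unsatisfiable.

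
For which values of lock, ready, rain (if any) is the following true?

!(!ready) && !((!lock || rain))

lock: True; ready: True; rain: False

  !(!ready) = True
    !ready = False
  !((!lock || rain)) = True
    !lock || rain = False
      !lock = False
Both conjuncts True, so the formula holds.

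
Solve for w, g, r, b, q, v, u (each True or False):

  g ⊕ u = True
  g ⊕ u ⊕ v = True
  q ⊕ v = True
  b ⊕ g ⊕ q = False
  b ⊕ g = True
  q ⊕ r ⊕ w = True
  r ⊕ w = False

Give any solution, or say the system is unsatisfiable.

w=F; g=T; r=F; b=F; q=T; v=F; u=F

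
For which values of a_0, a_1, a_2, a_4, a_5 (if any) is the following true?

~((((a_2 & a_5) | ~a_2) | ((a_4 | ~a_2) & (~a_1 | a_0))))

a_0: False, a_1: True, a_2: True, a_4: True, a_5: False

  ~((((a_2 & a_5) | ~a_2) | ((a_4 | ~a_2) & (~a_1 | a_0)))) = True
    ((a_2 & a_5) | ~a_2) | ((a_4 | ~a_2) & (~a_1 | a_0)) = False
      (a_2 & a_5) | ~a_2 = False
        a_2 & a_5 = False
        ~a_2 = False
      (a_4 | ~a_2) & (~a_1 | a_0) = False
        a_4 | ~a_2 = True
          ~a_2 = False
        ~a_1 | a_0 = False
          ~a_1 = False
The formula evaluates to True.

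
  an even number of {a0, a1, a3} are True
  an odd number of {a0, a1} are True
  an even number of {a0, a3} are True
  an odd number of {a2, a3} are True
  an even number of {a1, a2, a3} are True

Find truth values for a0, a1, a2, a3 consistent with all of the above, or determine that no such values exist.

Adding constraints 1, 3, 4, 5 mod 2: every variable appears an even number of times on the left, so the left side is 0.
But the right sides sum to 1 (mod 2). 0 ≠ 1 — the system is inconsistent.

Unsatisfiable — no assignment works.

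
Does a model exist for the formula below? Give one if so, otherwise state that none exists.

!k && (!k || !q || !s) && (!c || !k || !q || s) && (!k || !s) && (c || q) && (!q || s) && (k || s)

s = True; c = True; k = False; q = False

Unit clause (!k) forces k = False.
In (k || s) only s is left, so s = True.
Set c = True.
Set q = False.
All clauses satisfied.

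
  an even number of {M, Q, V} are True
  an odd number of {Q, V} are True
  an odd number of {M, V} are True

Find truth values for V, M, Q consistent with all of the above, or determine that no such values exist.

V = False, M = True, Q = True

{M, Q, V}: 2 true → even ✓
{Q, V}: 1 true → odd ✓
{M, V}: 1 true → odd ✓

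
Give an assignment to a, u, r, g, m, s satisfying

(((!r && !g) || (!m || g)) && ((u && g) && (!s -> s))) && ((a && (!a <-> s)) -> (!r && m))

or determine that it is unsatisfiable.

a=T, u=T, r=F, g=T, m=F, s=T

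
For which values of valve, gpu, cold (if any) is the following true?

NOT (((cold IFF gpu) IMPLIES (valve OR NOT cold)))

valve = False; gpu = True; cold = True

  NOT (((cold IFF gpu) IMPLIES (valve OR NOT cold))) = True
    (cold IFF gpu) IMPLIES (valve OR NOT cold) = False
      cold IFF gpu = True
      valve OR NOT cold = False
        NOT cold = False
The formula evaluates to True.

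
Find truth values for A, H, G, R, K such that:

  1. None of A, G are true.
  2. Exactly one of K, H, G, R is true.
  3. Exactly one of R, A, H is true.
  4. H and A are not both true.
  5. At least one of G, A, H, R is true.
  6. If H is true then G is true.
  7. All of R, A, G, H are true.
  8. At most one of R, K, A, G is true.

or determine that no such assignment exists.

No satisfying assignment exists.

Case A = True:
  Constraint (1) is violated (A=T) — contradiction.
Case A = False:
  Constraint (7) is violated (A=F) — contradiction.
Both cases fail — unsatisfiable.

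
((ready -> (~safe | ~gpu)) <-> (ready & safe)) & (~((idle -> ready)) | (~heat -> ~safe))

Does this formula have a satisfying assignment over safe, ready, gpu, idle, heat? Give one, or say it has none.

safe: True, ready: True, gpu: False, idle: True, heat: True

  (ready -> (~safe | ~gpu)) <-> (ready & safe) = True
    ready -> (~safe | ~gpu) = True
      ~safe | ~gpu = True
        ~safe = False
        ~gpu = True
    ready & safe = True
  ~((idle -> ready)) | (~heat -> ~safe) = True
    ~((idle -> ready)) = False
      idle -> ready = True
    ~heat -> ~safe = True
      ~heat = False
      ~safe = False
Both conjuncts True, so the formula holds.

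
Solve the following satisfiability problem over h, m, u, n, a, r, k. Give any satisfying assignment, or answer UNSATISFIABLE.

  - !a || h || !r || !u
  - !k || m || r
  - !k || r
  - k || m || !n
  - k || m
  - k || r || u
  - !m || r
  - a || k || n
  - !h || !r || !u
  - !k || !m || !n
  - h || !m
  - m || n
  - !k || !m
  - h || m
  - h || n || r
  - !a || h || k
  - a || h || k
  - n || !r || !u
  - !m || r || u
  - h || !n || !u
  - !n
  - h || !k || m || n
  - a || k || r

Unit clause (!n) forces n = False.
In (m || n) only m is left, so m = True.
In (!k || !m) only !k is left, so k = False.
In (!m || r) only r is left, so r = True.
In (a || k || n) only a is left, so a = True.
In (h || !m) only h is left, so h = True.
In (n || !r || !u) only !u is left, so u = False.
All clauses satisfied.

h = True; m = True; u = False; n = False; a = True; r = True; k = False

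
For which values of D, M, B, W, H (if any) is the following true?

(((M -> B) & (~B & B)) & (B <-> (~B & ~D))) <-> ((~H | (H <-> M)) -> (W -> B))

D: True; M: True; B: False; W: True; H: True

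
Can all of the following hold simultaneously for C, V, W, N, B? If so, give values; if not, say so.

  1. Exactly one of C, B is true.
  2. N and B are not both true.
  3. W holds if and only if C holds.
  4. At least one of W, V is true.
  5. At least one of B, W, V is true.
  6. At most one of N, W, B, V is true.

C: True; V: False; W: True; N: False; B: False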